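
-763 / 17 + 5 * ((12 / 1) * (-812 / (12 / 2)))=-138803 / 17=-8164.88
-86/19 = -4.53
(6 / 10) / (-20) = -3 / 100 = -0.03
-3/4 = -0.75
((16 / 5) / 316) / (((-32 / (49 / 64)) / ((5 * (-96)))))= 147 / 1264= 0.12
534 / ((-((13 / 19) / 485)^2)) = -45345264150 / 169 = -268315172.49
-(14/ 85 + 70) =-5964/ 85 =-70.16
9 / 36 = 0.25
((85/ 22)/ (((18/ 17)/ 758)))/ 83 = 547655/ 16434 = 33.32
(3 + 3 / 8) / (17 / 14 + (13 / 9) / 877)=1491777 / 537452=2.78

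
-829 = -829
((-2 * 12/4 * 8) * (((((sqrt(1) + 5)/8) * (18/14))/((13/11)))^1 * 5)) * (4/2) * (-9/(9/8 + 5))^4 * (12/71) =-11493410734080/37246379261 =-308.58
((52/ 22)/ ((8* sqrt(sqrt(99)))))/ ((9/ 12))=13* 11^(3/ 4)* sqrt(3)/ 1089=0.12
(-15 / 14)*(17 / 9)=-85 / 42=-2.02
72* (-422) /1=-30384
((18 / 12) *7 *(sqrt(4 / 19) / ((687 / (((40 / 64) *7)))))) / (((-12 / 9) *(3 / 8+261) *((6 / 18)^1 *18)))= -245 *sqrt(19) / 72783528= -0.00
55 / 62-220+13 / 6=-20176 / 93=-216.95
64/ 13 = 4.92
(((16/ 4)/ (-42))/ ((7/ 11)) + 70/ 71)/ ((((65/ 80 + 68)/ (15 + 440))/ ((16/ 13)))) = 11171840/ 1641591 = 6.81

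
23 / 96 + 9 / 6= 167 / 96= 1.74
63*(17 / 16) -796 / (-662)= 360869 / 5296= 68.14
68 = 68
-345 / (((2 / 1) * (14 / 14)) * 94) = -345 / 188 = -1.84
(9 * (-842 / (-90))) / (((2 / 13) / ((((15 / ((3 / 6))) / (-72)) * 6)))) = -1368.25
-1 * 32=-32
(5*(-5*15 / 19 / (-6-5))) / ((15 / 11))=25 / 19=1.32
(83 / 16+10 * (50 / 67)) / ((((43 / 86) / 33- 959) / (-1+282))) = -125751153 / 33925048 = -3.71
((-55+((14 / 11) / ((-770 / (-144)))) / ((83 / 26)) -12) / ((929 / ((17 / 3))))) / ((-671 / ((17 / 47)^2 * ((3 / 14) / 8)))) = 16510927493 / 7744358334346480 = 0.00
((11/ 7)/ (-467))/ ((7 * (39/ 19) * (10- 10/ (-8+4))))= -418/ 22310925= -0.00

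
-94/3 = -31.33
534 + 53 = 587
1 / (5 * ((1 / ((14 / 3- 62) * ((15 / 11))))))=-172 / 11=-15.64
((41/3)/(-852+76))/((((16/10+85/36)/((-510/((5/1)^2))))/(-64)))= -401472/69161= -5.80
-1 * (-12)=12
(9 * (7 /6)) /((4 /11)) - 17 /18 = 2011 /72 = 27.93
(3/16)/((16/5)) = 15/256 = 0.06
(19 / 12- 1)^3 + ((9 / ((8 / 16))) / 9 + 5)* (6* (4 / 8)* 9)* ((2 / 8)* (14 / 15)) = 382739 / 8640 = 44.30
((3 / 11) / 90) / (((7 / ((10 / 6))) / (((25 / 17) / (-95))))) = -5 / 447678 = -0.00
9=9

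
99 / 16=6.19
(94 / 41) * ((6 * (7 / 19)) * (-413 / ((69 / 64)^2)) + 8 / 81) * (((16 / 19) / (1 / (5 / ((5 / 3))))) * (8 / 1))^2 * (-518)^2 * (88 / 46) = -11625380430177407860736 / 30794324157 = -377516985627.20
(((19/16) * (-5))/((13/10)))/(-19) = 25/104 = 0.24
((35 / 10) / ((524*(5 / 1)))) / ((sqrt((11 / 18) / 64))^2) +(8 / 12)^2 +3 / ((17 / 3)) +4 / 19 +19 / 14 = 786272759 / 293229090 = 2.68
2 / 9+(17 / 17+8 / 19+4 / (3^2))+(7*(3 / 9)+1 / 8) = 691 / 152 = 4.55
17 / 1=17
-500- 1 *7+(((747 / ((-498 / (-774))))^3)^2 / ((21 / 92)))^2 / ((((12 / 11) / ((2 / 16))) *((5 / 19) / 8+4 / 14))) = 41398736253681184230537420000000000000.00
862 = 862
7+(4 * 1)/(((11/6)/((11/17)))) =143/17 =8.41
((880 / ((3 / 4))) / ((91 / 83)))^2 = 85357465600 / 74529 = 1145291.97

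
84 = 84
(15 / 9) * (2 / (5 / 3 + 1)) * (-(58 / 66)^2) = -0.97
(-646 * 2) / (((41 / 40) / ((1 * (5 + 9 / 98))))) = -12894160 / 2009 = -6418.20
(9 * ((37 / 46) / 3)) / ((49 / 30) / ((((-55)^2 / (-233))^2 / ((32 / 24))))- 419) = -45707371875 / 7936366846438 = -0.01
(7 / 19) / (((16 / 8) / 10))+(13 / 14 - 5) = -593 / 266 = -2.23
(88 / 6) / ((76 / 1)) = 11 / 57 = 0.19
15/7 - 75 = -510/7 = -72.86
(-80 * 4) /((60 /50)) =-266.67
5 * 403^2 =812045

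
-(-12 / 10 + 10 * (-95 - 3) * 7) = 34306 / 5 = 6861.20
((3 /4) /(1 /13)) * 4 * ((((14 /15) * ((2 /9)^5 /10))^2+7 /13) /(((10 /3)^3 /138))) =3157719138158249 /40356300937500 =78.25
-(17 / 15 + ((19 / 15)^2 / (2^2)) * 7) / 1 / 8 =-3547 / 7200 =-0.49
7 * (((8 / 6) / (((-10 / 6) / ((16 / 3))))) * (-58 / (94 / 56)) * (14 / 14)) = 1031.99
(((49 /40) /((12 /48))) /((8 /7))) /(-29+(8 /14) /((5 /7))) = -343 /2256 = -0.15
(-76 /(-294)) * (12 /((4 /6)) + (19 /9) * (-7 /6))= 15941 /3969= 4.02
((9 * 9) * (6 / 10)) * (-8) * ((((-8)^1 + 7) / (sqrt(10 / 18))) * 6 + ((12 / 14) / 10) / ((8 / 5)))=-729 / 35 + 34992 * sqrt(5) / 25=3108.95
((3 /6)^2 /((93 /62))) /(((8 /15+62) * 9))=5 /16884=0.00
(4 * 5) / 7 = 20 / 7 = 2.86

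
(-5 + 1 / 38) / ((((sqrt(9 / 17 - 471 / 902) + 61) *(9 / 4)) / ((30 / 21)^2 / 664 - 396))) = 9038628400758 / 629859983417 - 9663117 *sqrt(1702074) / 629859983417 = 14.33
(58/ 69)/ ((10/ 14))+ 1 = 751/ 345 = 2.18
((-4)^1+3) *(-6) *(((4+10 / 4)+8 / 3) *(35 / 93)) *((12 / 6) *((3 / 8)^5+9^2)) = 1703272725 / 507904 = 3353.53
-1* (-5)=5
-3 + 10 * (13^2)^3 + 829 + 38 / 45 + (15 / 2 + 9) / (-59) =256307946959 / 5310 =48268916.56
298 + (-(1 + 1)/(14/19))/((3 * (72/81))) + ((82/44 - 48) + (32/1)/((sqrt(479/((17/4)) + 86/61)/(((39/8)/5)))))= 26 * sqrt(1014186)/8965 + 154521/616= 253.77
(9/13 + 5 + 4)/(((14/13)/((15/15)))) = 9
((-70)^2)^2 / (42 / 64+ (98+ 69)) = 153664000 / 1073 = 143209.69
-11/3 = -3.67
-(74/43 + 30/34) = -1903/731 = -2.60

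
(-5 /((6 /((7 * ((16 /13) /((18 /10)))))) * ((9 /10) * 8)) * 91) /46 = -6125 /5589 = -1.10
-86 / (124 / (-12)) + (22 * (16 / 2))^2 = 960514 / 31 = 30984.32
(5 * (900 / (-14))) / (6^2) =-125 / 14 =-8.93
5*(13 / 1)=65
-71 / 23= -3.09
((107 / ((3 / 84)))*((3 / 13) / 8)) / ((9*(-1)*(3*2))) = -749 / 468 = -1.60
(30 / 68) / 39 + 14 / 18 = 3139 / 3978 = 0.79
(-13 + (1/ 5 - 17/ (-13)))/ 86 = -747/ 5590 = -0.13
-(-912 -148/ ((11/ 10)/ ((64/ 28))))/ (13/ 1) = 93904/ 1001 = 93.81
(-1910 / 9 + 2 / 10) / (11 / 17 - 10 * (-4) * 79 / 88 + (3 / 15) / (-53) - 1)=-94560851 / 15856182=-5.96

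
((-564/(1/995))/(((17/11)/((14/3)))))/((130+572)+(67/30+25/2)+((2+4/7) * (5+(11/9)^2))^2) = -571679677800/335870581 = -1702.08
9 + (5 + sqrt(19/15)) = sqrt(285)/15 + 14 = 15.13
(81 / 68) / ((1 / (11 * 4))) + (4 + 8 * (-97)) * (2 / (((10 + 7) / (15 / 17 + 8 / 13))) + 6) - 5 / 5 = -17720334 / 3757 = -4716.62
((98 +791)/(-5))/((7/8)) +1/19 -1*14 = -20629/95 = -217.15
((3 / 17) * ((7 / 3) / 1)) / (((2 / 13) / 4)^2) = 4732 / 17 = 278.35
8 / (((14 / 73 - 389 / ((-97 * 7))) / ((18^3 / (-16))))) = -144537372 / 37903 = -3813.35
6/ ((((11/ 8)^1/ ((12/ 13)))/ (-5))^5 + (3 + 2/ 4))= 152882380800000/ 89121591691057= 1.72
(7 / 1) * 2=14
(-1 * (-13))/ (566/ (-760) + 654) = 4940/ 248237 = 0.02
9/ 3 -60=-57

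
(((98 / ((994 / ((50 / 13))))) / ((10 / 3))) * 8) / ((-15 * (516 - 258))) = -28 / 119067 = -0.00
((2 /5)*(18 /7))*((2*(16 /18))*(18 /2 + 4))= 832 /35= 23.77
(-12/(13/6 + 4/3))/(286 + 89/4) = -32/2877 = -0.01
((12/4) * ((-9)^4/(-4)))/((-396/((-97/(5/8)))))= -212139/110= -1928.54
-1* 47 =-47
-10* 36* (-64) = 23040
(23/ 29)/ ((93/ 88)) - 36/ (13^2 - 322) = 45196/ 45849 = 0.99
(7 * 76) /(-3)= -532 /3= -177.33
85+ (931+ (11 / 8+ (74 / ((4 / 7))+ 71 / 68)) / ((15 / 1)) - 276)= 1527541 / 2040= 748.79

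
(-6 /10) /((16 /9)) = -27 /80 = -0.34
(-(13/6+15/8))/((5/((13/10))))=-1261/1200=-1.05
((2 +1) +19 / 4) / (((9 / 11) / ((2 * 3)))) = 341 / 6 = 56.83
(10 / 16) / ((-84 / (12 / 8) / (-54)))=135 / 224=0.60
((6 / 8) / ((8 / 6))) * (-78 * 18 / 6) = -1053 / 8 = -131.62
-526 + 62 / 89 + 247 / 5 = -211777 / 445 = -475.90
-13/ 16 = -0.81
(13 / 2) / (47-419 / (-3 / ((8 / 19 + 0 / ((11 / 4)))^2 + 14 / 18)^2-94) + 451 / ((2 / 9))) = 12177844237 / 3898421629439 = 0.00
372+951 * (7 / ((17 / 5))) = 39609 / 17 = 2329.94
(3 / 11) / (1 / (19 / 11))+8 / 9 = 1481 / 1089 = 1.36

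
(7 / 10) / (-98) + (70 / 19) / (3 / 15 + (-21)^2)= 0.00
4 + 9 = 13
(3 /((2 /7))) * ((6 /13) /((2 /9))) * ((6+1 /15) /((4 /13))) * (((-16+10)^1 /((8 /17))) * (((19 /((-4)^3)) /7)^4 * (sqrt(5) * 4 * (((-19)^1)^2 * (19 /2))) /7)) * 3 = -48003593999517 * sqrt(5) /460366807040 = -233.16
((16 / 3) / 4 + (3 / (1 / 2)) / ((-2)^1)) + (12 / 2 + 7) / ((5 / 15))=112 / 3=37.33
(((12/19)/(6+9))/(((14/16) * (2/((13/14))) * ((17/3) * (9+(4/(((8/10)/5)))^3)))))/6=0.00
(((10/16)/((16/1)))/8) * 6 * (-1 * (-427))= 6405/512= 12.51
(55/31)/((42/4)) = 110/651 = 0.17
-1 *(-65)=65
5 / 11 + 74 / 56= 547 / 308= 1.78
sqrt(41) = 6.40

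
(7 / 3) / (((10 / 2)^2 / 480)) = 224 / 5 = 44.80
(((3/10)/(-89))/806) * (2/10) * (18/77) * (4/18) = -3/69043975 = -0.00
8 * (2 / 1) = 16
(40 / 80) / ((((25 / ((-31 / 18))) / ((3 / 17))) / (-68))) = 31 / 75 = 0.41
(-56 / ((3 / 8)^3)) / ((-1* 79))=28672 / 2133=13.44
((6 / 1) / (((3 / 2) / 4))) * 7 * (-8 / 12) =-224 / 3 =-74.67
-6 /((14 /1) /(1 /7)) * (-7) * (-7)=-3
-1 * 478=-478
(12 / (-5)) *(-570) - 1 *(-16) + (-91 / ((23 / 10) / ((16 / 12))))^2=19838824 / 4761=4166.94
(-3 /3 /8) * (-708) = 177 /2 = 88.50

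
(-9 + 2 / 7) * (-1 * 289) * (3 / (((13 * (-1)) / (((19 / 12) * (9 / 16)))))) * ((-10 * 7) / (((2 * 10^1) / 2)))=3623.27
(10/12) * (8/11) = 20/33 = 0.61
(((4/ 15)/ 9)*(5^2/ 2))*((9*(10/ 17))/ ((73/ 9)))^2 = 243000/ 1540081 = 0.16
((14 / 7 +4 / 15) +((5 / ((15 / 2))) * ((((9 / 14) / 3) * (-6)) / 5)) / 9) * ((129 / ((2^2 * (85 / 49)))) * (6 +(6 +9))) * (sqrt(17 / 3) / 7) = 17759 * sqrt(51) / 425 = 298.41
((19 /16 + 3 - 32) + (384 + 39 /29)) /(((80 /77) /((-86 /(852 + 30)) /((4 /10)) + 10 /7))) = 381392605 /935424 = 407.72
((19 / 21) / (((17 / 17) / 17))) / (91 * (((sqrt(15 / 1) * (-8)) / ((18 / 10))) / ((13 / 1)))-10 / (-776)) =-389005696 * sqrt(15) / 11802649465-1127916 / 82618546255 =-0.13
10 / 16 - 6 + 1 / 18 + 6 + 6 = 481 / 72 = 6.68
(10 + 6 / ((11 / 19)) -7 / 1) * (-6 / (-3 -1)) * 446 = 98343 / 11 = 8940.27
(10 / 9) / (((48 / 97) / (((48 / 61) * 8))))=7760 / 549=14.13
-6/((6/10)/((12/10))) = -12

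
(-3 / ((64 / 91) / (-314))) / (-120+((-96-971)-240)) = -42861 / 45664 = -0.94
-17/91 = -0.19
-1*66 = -66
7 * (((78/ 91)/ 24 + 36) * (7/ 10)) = 7063/ 40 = 176.58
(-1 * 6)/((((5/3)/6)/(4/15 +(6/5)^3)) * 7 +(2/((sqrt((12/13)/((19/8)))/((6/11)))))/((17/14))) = 16830000/3241049- 646272 * sqrt(1482)/3241049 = -2.48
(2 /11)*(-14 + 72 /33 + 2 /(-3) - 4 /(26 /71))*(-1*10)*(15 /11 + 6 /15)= 3896296 /51909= 75.06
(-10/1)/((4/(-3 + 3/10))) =27/4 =6.75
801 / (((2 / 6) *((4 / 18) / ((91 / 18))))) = 218673 / 4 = 54668.25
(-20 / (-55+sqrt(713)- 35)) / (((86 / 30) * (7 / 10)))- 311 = -691234457 / 2223487+3000 * sqrt(713) / 2223487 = -310.84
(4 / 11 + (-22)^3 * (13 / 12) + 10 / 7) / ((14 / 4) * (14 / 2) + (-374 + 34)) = 5328496 / 145761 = 36.56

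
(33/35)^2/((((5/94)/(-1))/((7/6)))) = -19.50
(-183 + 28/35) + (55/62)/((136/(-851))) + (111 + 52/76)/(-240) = -452306183/2403120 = -188.22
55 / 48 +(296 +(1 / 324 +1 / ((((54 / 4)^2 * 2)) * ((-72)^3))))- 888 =-80384637169 / 136048896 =-590.85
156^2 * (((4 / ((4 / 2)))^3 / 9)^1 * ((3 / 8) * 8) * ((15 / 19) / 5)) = 194688 / 19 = 10246.74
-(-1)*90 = 90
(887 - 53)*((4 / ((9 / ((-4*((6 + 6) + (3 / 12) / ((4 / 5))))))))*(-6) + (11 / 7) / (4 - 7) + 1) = 109929.14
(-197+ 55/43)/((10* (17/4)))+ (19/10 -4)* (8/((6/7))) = -17694/731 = -24.21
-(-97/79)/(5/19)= 1843/395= 4.67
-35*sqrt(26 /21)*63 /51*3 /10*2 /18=-7*sqrt(546) /102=-1.60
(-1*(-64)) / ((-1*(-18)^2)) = -16 / 81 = -0.20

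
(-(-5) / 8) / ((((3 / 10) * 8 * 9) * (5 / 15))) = 25 / 288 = 0.09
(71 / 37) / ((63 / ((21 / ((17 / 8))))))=0.30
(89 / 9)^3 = 704969 / 729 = 967.04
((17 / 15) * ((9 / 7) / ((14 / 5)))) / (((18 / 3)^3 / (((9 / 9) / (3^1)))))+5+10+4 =402209 / 21168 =19.00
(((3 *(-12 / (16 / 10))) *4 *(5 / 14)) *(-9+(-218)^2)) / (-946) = 248625 / 154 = 1614.45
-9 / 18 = -1 / 2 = -0.50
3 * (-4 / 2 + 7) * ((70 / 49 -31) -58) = -9195 / 7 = -1313.57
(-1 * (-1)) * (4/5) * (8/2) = 16/5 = 3.20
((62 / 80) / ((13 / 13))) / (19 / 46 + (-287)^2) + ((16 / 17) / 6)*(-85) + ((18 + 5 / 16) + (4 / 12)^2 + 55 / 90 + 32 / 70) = 117606733403 / 19096524720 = 6.16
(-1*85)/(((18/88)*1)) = -3740/9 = -415.56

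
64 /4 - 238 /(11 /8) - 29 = -2047 /11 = -186.09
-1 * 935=-935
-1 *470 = -470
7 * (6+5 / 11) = 497 / 11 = 45.18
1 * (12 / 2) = 6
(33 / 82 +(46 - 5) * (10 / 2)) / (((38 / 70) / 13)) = 4918.85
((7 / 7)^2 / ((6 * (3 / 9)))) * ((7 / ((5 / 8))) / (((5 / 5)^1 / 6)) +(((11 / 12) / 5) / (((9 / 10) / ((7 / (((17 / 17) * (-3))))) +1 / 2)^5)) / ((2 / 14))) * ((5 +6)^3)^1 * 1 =5388304793333 / 122880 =43850136.66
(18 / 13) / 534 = 3 / 1157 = 0.00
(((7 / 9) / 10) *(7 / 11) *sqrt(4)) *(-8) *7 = -2744 / 495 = -5.54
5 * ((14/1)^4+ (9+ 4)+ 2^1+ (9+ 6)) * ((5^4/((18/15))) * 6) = 600718750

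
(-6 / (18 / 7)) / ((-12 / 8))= 1.56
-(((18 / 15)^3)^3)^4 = -10314424798490535546171949056 / 14551915228366851806640625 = -708.80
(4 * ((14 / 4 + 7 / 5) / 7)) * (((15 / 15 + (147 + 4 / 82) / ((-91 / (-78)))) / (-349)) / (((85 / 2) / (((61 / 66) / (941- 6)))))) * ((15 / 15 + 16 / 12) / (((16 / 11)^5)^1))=-20722135357 / 2439099777024000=-0.00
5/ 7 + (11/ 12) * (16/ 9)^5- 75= -71931352/ 1240029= -58.01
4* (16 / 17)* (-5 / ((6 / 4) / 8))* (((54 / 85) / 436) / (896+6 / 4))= -9216 / 56544295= -0.00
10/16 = 5/8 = 0.62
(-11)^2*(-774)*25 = -2341350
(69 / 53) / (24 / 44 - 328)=-759 / 190906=-0.00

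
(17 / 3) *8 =136 / 3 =45.33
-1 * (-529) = 529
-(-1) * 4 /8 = 1 /2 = 0.50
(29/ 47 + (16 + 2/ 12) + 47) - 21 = 12065/ 282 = 42.78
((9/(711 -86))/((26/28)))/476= 0.00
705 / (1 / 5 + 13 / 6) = 21150 / 71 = 297.89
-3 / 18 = -0.17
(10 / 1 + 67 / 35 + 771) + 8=27682 / 35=790.91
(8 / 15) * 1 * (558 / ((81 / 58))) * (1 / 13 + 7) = 2646656 / 1755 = 1508.07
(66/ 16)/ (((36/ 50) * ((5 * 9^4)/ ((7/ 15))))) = 77/ 944784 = 0.00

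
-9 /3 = -3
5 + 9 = 14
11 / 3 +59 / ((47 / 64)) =11845 / 141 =84.01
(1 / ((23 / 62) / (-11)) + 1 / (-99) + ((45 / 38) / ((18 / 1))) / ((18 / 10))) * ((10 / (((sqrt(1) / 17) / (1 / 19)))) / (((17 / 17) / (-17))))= 7408212995 / 1643994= 4506.23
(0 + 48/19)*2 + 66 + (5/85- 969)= -290018/323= -897.89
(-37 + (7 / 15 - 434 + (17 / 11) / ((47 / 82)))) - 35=-3899501 / 7755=-502.84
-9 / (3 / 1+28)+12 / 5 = 327 / 155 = 2.11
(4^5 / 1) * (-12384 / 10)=-6340608 / 5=-1268121.60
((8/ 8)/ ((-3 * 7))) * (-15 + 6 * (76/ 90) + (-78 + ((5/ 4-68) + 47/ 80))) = 36983/ 5040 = 7.34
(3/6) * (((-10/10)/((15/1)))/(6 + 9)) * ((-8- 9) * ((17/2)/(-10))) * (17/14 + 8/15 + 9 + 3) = -834343/1890000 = -0.44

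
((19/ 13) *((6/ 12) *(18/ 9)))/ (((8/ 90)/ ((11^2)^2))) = 12518055/ 52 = 240731.83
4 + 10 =14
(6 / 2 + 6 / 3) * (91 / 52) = 35 / 4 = 8.75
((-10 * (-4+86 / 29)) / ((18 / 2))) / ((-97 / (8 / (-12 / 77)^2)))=-296450 / 75951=-3.90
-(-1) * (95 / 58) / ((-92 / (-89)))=8455 / 5336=1.58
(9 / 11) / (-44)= -9 / 484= -0.02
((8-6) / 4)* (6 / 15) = 1 / 5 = 0.20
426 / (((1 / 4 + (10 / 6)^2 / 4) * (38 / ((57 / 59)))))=11502 / 1003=11.47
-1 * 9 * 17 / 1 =-153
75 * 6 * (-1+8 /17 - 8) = -65250 /17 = -3838.24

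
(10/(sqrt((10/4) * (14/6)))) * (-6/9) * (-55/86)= 110 * sqrt(210)/903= 1.77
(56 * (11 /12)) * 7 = 1078 /3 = 359.33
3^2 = 9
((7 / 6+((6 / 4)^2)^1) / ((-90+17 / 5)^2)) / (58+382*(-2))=-1025 / 1588406808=-0.00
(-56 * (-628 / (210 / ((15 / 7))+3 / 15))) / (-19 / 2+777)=70336 / 150737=0.47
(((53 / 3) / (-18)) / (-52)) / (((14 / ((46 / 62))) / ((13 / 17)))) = 1219 / 1593648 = 0.00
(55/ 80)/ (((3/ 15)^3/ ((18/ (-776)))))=-12375/ 6208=-1.99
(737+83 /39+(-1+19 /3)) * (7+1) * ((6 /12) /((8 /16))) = 77424 /13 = 5955.69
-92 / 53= -1.74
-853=-853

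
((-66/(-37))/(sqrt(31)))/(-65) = -66 * sqrt(31)/74555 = -0.00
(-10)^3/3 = -1000/3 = -333.33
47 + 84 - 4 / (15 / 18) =631 / 5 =126.20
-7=-7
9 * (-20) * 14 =-2520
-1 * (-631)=631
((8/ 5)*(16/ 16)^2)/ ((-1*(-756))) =2/ 945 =0.00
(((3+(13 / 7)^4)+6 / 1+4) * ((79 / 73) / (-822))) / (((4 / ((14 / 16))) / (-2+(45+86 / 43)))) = -35416095 / 109770976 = -0.32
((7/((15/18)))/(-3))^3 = -2744/125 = -21.95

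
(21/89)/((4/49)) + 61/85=109181/30260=3.61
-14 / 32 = -7 / 16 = -0.44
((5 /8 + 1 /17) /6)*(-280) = -1085 /34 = -31.91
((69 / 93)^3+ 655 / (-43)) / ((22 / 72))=-683637264 / 14091143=-48.52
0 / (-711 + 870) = 0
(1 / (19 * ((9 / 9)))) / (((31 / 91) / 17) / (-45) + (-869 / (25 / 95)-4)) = -69615 / 4373061736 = -0.00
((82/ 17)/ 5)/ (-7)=-82/ 595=-0.14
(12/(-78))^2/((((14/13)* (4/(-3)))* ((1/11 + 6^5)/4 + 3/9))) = -198/23355605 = -0.00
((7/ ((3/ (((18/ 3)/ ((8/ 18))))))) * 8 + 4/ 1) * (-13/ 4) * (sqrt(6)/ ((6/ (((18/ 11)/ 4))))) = -624 * sqrt(6)/ 11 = -138.95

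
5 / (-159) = -5 / 159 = -0.03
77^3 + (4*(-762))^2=9746837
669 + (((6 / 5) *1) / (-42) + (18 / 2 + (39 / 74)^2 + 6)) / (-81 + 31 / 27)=276364572447 / 413218960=668.81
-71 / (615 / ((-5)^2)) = -355 / 123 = -2.89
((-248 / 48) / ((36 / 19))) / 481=-589 / 103896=-0.01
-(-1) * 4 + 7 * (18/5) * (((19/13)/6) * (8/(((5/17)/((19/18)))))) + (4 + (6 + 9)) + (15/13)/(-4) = 775919/3900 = 198.95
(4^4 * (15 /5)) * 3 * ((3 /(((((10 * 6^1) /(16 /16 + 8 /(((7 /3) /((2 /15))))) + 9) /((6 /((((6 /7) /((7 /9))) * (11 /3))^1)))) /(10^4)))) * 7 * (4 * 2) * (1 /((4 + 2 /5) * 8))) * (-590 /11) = -174538182.73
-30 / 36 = -5 / 6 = -0.83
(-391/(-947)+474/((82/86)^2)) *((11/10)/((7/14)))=9136959623/7959535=1147.93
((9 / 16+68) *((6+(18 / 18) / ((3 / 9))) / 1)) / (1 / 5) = 49365 / 16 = 3085.31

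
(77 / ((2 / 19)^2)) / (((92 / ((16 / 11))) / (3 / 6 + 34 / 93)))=17689 / 186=95.10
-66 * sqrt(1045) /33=-2 * sqrt(1045)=-64.65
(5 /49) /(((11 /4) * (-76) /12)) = -60 /10241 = -0.01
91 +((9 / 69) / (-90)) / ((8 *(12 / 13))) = 6027827 / 66240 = 91.00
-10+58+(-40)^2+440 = 2088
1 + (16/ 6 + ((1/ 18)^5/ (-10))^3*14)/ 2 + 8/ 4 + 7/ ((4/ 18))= 241754622090442260479993/ 6746640616477458432000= 35.83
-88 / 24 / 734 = -11 / 2202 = -0.00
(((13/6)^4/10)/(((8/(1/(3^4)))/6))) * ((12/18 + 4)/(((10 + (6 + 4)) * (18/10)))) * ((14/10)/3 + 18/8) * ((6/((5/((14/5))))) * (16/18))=228116707/10628820000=0.02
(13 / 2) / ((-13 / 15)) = -15 / 2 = -7.50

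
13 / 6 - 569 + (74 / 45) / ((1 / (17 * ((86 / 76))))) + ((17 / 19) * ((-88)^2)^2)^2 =93540939901900860331 / 32490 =2879068633484175.45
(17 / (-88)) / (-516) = 0.00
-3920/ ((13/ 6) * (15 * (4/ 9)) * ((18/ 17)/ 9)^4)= -36832761/ 26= -1416644.65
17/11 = 1.55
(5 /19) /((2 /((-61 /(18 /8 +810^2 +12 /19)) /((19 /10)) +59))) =14709814405 /1894825122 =7.76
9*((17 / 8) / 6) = 51 / 16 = 3.19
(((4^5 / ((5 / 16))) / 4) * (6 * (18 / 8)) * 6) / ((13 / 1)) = 331776 / 65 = 5104.25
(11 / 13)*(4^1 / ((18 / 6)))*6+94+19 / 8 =10727 / 104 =103.14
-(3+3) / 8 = -3 / 4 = -0.75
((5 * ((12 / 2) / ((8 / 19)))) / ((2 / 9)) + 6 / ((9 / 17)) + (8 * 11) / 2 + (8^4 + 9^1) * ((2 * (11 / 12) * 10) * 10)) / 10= 18071023 / 240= 75295.93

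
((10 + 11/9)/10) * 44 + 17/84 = 62471/1260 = 49.58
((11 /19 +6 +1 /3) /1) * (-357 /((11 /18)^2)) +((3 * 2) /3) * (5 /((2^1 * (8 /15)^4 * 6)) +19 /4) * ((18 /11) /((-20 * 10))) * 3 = -12445434917757 /1883340800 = -6608.17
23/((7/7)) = 23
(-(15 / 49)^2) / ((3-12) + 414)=-0.00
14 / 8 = 7 / 4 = 1.75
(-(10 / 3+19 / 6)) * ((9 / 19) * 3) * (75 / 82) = -26325 / 3116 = -8.45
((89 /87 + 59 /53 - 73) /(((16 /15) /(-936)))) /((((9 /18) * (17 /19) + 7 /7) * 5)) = 8592.56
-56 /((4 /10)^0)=-56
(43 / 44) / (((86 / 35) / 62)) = 1085 / 44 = 24.66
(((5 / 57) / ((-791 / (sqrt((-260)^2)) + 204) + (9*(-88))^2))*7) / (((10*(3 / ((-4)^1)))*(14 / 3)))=-260 / 9299030673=-0.00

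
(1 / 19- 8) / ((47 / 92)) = -13892 / 893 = -15.56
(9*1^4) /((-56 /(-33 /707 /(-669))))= -99 /8829016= -0.00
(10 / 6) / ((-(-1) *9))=5 / 27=0.19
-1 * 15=-15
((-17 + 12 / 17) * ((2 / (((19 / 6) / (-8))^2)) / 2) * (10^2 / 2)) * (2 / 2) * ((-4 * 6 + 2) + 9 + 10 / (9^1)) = 379379200 / 6137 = 61818.35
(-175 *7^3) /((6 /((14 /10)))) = -84035 /6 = -14005.83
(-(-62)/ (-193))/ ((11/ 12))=-744/ 2123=-0.35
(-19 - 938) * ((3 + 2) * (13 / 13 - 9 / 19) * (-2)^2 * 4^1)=-765600 / 19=-40294.74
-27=-27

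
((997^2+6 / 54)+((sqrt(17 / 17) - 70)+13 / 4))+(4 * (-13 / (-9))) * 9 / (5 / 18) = 178943501 / 180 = 994130.56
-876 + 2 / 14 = -6131 / 7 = -875.86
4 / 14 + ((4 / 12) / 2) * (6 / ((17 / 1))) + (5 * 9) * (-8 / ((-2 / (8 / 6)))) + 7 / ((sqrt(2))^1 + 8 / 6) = 242.89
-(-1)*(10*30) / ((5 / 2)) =120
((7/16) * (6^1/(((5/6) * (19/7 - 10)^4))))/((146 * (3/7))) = 117649/6584795640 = 0.00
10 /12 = 5 /6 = 0.83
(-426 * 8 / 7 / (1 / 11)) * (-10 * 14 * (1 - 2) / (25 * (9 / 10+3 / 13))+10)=-3923744 / 49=-80076.41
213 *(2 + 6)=1704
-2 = -2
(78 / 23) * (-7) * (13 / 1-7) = -3276 / 23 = -142.43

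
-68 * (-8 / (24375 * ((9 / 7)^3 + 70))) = 186592 / 603013125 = 0.00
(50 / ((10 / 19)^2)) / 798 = 19 / 84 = 0.23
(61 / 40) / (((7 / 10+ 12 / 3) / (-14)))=-427 / 94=-4.54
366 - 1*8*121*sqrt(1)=-602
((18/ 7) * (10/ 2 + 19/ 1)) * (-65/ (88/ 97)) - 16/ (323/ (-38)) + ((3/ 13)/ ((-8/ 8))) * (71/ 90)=-2256448079/ 510510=-4419.99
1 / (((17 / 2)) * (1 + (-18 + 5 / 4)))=-8 / 1071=-0.01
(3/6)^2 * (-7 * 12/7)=-3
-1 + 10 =9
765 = 765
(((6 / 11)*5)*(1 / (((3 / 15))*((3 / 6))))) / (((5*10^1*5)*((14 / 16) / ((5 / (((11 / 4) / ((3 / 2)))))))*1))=288 / 847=0.34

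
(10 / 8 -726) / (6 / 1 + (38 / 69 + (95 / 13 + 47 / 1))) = -2600403 / 218360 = -11.91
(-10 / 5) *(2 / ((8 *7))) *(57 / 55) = -57 / 770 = -0.07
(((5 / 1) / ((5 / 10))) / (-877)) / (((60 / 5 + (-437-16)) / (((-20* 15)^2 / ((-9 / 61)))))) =-6100000 / 386757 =-15.77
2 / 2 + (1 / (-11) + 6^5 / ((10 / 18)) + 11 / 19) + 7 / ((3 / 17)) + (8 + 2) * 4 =44134388 / 3135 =14077.95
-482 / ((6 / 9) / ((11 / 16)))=-7953 / 16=-497.06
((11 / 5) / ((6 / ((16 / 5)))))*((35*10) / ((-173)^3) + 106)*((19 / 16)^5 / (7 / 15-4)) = -3737184993518757 / 44960809123840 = -83.12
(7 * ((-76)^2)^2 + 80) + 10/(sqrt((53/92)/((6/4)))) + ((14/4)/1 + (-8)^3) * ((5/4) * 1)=10 * sqrt(7314)/53 + 1868277411/8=233534692.51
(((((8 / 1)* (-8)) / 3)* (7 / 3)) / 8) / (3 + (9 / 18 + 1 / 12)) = -224 / 129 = -1.74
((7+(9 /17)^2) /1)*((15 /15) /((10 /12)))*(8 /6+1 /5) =13.40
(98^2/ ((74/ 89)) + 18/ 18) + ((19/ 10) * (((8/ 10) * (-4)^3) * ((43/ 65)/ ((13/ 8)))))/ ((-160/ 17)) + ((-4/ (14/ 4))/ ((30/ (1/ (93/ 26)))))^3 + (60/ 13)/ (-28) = 336414868346684110742/ 29112210035488125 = 11555.80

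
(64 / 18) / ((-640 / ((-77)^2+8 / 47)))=-278671 / 8460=-32.94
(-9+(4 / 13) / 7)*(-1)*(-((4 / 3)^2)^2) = -208640 / 7371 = -28.31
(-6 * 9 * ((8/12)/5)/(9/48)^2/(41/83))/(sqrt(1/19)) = -84992 * sqrt(19)/205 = -1807.18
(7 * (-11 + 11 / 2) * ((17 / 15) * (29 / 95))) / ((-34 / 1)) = 2233 / 5700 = 0.39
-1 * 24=-24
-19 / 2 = -9.50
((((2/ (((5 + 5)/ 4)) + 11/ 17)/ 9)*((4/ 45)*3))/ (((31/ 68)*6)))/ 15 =328/ 313875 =0.00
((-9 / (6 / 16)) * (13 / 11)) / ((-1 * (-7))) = -312 / 77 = -4.05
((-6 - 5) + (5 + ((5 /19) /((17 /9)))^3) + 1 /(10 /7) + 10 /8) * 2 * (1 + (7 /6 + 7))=-10001702799 /134793068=-74.20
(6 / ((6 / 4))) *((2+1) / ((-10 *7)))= -6 / 35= -0.17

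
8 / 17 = 0.47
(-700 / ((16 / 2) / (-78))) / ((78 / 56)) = 4900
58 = 58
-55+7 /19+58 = 64 /19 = 3.37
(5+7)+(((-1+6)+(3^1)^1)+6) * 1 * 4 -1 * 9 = 59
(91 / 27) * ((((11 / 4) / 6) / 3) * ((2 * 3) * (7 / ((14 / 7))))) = 7007 / 648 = 10.81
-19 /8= -2.38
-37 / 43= -0.86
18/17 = 1.06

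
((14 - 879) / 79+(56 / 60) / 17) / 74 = -219469 / 1490730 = -0.15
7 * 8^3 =3584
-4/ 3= -1.33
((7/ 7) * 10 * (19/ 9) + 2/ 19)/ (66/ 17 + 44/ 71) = 2189498/ 464607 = 4.71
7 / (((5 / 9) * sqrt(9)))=21 / 5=4.20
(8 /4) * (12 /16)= 3 /2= 1.50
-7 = -7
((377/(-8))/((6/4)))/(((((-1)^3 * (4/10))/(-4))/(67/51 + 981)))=-47217365/153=-308610.23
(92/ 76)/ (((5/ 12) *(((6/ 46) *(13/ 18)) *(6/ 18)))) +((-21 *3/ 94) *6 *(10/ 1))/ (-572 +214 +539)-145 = -52.70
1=1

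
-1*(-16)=16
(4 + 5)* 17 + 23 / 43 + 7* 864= 266666 / 43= 6201.53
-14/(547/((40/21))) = -80/1641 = -0.05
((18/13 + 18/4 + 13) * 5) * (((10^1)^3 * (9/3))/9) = 31474.36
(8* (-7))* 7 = -392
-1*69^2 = -4761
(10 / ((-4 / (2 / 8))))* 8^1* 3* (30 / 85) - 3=-141 / 17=-8.29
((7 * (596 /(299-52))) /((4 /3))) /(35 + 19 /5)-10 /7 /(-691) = 76154045 /231779366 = 0.33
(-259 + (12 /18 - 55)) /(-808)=0.39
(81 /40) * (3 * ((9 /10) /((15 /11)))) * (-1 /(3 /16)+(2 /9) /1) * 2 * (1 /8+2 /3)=-129789 /4000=-32.45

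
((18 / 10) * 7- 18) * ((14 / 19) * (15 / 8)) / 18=-63 / 152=-0.41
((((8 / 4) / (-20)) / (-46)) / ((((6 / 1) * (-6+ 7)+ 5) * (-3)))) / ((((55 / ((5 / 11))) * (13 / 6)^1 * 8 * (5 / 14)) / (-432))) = 378 / 9949225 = 0.00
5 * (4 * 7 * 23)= 3220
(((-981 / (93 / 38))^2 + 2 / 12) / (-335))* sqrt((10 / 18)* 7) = -926433817* sqrt(35) / 5794830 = -945.82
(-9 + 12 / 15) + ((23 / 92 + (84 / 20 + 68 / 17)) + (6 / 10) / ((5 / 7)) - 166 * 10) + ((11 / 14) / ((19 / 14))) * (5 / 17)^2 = -910879981 / 549100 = -1658.86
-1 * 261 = -261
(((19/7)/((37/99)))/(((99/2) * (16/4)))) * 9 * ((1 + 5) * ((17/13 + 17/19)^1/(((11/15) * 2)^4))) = 46473750/49296247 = 0.94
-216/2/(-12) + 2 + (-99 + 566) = 478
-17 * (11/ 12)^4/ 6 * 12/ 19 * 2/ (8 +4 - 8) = -0.63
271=271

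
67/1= 67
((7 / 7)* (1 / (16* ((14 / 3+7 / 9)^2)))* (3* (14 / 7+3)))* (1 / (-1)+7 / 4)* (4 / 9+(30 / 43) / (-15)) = 4455 / 471968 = 0.01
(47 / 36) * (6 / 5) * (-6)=-47 / 5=-9.40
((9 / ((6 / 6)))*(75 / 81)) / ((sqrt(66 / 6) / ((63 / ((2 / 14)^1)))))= 3675*sqrt(11) / 11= 1108.05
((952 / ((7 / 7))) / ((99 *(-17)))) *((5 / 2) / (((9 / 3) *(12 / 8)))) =-280 / 891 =-0.31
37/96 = 0.39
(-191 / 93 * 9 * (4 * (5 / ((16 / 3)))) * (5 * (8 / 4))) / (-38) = 42975 / 2356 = 18.24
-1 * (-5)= 5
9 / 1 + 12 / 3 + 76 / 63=895 / 63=14.21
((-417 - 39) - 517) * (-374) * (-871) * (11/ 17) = -205090886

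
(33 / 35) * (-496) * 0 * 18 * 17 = 0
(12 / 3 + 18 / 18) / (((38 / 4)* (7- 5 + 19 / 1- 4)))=10 / 323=0.03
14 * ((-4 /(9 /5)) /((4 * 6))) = -35 /27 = -1.30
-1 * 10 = -10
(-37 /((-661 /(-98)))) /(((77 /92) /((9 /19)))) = -428904 /138149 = -3.10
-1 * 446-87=-533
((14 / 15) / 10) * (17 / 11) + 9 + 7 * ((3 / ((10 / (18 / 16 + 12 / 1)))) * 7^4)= 873664529 / 13200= 66186.71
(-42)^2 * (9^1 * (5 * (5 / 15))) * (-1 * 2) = -52920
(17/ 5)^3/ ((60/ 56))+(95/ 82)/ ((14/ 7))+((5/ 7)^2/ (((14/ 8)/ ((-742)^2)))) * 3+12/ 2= 1036614123611/ 2152500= 481586.12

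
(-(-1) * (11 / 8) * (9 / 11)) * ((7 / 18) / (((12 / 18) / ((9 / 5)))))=189 / 160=1.18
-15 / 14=-1.07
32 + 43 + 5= 80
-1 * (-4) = 4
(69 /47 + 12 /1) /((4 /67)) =42411 /188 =225.59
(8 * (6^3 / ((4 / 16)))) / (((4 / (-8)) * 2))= -6912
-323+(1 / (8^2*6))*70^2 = -29783 / 96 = -310.24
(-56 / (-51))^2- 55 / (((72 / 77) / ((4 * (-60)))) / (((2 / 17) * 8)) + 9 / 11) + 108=362079892 / 8695143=41.64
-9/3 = -3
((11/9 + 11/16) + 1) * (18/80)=419/640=0.65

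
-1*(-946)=946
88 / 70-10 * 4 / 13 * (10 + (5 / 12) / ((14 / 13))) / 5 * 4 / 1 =-33184 / 1365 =-24.31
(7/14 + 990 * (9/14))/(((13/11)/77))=1078957/26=41498.35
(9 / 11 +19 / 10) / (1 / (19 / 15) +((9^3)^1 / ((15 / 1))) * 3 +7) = 5681 / 321002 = 0.02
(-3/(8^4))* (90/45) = -3/2048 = -0.00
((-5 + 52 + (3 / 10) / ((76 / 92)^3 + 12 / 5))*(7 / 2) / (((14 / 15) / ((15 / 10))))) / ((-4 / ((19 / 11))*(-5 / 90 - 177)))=130696550865 / 202263745376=0.65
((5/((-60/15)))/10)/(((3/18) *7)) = -3/28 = -0.11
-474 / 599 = -0.79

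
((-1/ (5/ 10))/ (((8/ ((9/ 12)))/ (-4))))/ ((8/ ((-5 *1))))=-0.47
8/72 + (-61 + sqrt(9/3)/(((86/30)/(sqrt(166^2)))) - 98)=-1430/9 + 2490* sqrt(3)/43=-58.59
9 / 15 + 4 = 4.60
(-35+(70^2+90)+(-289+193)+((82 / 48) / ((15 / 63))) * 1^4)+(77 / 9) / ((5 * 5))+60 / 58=254086199 / 52200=4867.55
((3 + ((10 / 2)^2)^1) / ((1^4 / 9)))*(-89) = -22428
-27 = -27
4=4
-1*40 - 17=-57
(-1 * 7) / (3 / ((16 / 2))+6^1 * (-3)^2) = -56 / 435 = -0.13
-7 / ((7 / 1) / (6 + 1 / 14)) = -85 / 14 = -6.07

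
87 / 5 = 17.40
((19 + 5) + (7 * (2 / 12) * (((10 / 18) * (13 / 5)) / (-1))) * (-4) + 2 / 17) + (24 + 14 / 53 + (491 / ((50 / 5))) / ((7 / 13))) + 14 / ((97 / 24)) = 24739416557 / 165180330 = 149.77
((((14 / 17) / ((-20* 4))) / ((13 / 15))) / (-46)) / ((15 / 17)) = 7 / 23920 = 0.00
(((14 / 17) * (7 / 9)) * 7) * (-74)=-50764 / 153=-331.79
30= 30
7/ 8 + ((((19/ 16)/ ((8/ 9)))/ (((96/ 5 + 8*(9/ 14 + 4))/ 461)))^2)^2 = 57954470090657697589604369/ 4059453032398518747136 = 14276.42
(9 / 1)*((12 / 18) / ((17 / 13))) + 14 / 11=1096 / 187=5.86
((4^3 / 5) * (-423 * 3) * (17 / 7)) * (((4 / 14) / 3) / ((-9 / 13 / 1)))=1329536 / 245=5426.68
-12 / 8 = -1.50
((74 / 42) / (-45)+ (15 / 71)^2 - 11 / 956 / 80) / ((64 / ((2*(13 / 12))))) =5055280477 / 27980637511680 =0.00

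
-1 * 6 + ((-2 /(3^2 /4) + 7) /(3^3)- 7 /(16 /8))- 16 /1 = -12283 /486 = -25.27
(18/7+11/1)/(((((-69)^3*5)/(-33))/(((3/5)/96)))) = 209/122643360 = 0.00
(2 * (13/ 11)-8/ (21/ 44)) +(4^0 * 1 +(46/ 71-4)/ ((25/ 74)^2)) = -438400153/ 10250625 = -42.77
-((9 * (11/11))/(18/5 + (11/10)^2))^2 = -810000/231361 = -3.50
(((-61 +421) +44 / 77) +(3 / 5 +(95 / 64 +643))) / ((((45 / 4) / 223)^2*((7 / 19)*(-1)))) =-2128436557319 / 1984500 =-1072530.39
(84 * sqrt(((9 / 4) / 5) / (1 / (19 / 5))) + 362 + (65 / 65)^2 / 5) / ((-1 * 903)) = -0.52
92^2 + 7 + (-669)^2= 456032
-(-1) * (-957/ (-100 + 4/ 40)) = 3190/ 333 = 9.58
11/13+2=37/13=2.85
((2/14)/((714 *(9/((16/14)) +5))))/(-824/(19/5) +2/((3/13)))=-38/509045467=-0.00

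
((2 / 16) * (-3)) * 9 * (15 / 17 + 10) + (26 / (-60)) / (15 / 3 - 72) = -5019091 / 136680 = -36.72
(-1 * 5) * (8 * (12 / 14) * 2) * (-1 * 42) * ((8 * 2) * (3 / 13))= 138240 / 13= 10633.85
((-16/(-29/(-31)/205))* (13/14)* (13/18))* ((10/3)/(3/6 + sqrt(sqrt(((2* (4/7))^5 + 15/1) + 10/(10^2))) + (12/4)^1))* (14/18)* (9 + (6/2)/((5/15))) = -42100604000/(2349* 35377000^(1/4)* 7^(3/4) + 1342845) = -19835.65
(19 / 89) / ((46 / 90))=855 / 2047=0.42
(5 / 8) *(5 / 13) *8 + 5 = 90 / 13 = 6.92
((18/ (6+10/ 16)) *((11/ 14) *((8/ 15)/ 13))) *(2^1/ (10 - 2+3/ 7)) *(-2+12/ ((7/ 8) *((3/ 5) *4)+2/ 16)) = 1275648/ 18089695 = 0.07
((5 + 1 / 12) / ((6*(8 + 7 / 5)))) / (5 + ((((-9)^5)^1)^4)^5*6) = 305 / 5393026430135761316654615962614469543140756022674521846267770023150533935260039523517986929389413224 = 0.00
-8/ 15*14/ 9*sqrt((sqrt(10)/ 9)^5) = -224*10^(1/ 4)/ 6561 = -0.06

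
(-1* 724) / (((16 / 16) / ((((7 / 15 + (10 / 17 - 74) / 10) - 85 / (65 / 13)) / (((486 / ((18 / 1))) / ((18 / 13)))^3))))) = 35261696 / 15126345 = 2.33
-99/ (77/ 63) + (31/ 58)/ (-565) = -2654401/ 32770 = -81.00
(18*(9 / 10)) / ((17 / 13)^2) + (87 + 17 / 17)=140849 / 1445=97.47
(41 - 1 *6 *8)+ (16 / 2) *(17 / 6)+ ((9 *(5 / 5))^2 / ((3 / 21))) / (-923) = 41680 / 2769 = 15.05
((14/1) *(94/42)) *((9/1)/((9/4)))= 376/3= 125.33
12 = 12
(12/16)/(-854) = -3/3416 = -0.00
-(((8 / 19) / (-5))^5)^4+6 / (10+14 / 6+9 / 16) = 1032439456536601634948628410070093674221856 / 2219027859708876430672370626354217529296875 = 0.47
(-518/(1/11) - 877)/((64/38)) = -124925/32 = -3903.91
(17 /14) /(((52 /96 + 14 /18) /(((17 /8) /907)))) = 2601 /1206310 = 0.00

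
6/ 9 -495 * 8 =-11878/ 3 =-3959.33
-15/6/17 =-5/34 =-0.15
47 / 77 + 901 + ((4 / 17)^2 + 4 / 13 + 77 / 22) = 905.47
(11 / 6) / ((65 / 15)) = 11 / 26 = 0.42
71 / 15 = 4.73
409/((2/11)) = 4499/2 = 2249.50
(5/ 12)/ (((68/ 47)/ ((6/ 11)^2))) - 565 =-4648115/ 8228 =-564.91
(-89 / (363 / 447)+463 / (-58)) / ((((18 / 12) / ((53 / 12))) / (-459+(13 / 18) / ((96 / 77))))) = 34643561899483 / 218287872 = 158705.85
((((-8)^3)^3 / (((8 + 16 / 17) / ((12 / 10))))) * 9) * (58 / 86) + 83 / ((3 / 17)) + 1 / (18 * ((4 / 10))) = -16079080409027 / 147060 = -109336872.09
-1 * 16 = -16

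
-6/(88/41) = -123/44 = -2.80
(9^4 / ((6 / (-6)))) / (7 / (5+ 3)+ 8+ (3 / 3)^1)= -52488 / 79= -664.41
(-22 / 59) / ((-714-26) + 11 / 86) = 1892 / 3754111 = 0.00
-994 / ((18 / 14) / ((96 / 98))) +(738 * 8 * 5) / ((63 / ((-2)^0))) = -288.76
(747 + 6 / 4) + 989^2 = 1957739 / 2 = 978869.50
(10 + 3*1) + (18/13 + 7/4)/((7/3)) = 5221/364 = 14.34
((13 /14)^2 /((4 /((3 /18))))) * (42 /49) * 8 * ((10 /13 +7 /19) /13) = 281 /13034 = 0.02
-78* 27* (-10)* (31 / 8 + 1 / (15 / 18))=213759 / 2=106879.50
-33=-33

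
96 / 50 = 48 / 25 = 1.92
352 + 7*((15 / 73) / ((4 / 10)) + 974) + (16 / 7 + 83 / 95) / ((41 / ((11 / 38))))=271281527089 / 37816555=7173.62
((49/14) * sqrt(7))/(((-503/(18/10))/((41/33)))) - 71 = -71 - 861 * sqrt(7)/55330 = -71.04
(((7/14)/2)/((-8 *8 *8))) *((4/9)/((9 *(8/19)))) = -19/331776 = -0.00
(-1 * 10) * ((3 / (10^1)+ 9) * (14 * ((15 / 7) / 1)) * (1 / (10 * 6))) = -93 / 2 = -46.50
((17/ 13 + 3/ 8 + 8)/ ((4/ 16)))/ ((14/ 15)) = 15105/ 364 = 41.50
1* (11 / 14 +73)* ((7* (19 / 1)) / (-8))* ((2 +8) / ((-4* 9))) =98135 / 288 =340.75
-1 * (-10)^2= -100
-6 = -6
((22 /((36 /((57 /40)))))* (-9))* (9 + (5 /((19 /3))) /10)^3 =-271019925 /46208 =-5865.22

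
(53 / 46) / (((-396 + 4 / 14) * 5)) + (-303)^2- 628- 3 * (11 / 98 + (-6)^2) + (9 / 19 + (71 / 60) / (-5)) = 40514241626744 / 444855075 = 91072.90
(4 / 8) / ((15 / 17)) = 17 / 30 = 0.57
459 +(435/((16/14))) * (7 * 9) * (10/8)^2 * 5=24038127/128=187797.87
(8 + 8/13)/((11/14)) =10.97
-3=-3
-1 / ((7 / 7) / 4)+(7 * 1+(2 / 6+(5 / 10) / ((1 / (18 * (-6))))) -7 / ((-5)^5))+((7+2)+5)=-343729 / 9375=-36.66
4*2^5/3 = 128/3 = 42.67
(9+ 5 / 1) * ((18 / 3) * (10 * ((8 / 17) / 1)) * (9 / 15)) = 237.18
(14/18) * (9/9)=7/9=0.78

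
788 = 788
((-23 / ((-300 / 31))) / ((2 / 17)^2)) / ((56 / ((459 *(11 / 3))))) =115597977 / 22400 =5160.62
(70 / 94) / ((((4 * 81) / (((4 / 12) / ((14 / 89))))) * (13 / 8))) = 445 / 148473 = 0.00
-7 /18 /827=-7 /14886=-0.00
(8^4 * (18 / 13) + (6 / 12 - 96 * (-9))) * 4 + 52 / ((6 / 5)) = 1021288 / 39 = 26186.87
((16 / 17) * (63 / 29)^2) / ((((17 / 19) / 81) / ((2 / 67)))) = 12.00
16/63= 0.25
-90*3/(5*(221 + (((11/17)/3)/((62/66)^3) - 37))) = -27348138/93318017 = -0.29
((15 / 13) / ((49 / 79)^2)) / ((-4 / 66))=-3089295 / 62426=-49.49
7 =7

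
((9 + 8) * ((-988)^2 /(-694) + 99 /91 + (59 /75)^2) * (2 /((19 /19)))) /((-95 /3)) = 8483975794492 /5624653125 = 1508.36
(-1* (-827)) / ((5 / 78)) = 64506 / 5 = 12901.20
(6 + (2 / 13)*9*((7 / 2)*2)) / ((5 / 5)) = 204 / 13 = 15.69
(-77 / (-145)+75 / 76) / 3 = 16727 / 33060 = 0.51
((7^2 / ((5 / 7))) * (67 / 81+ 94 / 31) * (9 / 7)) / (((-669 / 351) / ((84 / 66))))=-7856758 / 34565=-227.30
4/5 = 0.80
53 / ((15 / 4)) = 212 / 15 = 14.13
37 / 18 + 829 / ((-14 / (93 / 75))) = -112408 / 1575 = -71.37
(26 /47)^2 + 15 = 33811 /2209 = 15.31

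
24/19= 1.26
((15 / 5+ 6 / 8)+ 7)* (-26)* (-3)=1677 / 2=838.50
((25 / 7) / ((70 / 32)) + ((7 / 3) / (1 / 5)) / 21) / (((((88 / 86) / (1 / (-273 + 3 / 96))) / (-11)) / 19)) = 1.64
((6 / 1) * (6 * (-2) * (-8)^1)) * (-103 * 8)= -474624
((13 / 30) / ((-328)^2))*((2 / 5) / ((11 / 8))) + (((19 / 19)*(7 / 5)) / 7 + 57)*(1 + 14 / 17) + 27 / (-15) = 19333450181 / 188608200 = 102.51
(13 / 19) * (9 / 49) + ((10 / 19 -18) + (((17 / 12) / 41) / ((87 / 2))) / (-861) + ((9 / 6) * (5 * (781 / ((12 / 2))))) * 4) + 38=9621016254511 / 2450807226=3925.65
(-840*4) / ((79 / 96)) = -322560 / 79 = -4083.04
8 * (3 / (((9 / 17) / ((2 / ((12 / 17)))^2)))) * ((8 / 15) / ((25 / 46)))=3615968 / 10125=357.13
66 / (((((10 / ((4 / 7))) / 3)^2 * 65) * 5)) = 2376 / 398125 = 0.01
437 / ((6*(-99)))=-437 / 594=-0.74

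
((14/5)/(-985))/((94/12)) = -0.00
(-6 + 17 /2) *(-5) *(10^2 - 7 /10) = -4965 /4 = -1241.25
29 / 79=0.37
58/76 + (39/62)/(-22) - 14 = -343787/25916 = -13.27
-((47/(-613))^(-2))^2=-141202341361/4879681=-28936.80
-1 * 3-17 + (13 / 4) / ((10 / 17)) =-579 / 40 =-14.48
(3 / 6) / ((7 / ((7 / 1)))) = 1 / 2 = 0.50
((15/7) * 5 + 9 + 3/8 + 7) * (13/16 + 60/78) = 71299/1664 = 42.85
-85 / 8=-10.62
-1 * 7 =-7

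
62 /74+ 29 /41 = 2344 /1517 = 1.55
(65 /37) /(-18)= -65 /666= -0.10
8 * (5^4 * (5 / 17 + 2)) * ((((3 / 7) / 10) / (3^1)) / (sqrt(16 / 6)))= 4875 * sqrt(6) / 119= 100.35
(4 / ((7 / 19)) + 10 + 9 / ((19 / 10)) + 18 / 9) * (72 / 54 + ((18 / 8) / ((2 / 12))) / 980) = 2907007 / 78204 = 37.17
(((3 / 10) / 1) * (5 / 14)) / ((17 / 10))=15 / 238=0.06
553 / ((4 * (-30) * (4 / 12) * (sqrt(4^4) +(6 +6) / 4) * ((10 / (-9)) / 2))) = 1.31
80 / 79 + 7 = 633 / 79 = 8.01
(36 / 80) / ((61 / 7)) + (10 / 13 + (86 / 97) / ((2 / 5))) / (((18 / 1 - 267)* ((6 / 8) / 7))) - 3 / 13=-111489473 / 383066580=-0.29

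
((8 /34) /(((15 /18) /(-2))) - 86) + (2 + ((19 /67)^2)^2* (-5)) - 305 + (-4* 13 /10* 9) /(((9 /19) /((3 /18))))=-2086572925373 /5138535855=-406.06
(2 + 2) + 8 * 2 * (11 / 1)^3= 21300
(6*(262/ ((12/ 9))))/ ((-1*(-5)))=1179/ 5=235.80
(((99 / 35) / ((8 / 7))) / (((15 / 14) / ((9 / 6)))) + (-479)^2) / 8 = 45888893 / 1600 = 28680.56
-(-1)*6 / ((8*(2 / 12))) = 9 / 2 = 4.50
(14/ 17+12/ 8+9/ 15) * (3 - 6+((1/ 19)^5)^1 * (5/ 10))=-7383726721/ 841873660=-8.77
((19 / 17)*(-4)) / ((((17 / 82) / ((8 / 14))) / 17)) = -24928 / 119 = -209.48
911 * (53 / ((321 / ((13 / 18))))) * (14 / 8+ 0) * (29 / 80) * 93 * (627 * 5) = 825546644923 / 41088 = 20092159.39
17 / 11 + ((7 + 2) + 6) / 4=233 / 44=5.30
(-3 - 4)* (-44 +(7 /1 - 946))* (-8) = -55048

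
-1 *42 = -42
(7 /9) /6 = 7 /54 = 0.13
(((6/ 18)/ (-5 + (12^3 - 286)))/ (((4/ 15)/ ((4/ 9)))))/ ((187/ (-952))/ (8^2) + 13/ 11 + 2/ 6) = 197120/ 770966307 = 0.00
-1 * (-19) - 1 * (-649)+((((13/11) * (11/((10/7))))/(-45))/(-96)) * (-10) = 2885669/4320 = 667.98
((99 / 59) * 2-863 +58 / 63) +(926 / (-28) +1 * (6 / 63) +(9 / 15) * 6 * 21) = -816.10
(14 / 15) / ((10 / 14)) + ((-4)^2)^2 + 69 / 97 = 1877081 / 7275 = 258.02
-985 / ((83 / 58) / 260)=-14853800 / 83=-178961.45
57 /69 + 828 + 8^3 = 30839 /23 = 1340.83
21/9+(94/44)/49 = 7687/3234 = 2.38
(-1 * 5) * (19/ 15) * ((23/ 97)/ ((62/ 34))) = -7429/ 9021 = -0.82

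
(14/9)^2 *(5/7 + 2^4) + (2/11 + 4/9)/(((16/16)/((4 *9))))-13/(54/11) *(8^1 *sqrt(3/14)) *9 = 6236/99-286 *sqrt(42)/21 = -25.27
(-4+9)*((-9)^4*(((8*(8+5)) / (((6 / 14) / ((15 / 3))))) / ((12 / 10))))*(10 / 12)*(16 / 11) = 442260000 / 11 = 40205454.55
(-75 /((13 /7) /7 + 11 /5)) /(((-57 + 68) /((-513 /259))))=1346625 /245828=5.48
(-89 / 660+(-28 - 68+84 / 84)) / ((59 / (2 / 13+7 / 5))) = -2.51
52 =52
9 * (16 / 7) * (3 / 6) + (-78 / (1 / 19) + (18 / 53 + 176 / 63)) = -4903592 / 3339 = -1468.58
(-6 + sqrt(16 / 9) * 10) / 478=11 / 717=0.02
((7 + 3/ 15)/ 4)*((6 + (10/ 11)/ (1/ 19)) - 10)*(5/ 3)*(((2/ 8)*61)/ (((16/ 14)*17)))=93513/ 2992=31.25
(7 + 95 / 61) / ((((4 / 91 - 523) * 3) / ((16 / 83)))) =-2912 / 2769461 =-0.00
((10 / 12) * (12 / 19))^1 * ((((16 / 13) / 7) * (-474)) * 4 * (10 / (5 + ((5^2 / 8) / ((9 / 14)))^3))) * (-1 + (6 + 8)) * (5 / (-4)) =35383910400 / 148764623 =237.85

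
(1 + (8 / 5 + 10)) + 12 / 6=73 / 5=14.60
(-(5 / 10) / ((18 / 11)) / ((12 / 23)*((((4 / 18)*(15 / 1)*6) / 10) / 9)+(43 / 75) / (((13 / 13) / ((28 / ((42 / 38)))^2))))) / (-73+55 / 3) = 56925 / 3748557184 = 0.00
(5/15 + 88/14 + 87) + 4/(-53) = 104114/1113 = 93.54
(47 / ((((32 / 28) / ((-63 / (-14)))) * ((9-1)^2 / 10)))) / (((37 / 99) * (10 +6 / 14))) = 10259865 / 1382912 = 7.42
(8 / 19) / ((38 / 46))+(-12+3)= -8.49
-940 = -940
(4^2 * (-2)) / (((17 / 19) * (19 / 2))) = -64 / 17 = -3.76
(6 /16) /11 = 3 /88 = 0.03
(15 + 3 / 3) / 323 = 16 / 323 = 0.05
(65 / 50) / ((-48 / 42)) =-91 / 80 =-1.14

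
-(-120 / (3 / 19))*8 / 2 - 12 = 3028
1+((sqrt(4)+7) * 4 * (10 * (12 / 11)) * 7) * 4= 120971 / 11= 10997.36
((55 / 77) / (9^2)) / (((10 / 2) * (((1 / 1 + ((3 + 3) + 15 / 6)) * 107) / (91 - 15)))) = 8 / 60669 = 0.00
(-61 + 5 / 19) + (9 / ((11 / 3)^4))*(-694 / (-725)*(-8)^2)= -11634186634 / 201679775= -57.69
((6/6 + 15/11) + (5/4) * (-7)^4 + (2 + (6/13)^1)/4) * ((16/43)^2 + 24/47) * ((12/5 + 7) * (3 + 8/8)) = 8812052632/120185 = 73320.74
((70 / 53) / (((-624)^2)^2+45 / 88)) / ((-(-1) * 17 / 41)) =36080 / 1717306373932119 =0.00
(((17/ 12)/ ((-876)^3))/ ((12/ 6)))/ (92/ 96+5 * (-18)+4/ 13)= 221/ 18610448794560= 0.00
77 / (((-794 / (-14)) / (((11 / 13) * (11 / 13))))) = 65219 / 67093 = 0.97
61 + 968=1029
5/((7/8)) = 40/7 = 5.71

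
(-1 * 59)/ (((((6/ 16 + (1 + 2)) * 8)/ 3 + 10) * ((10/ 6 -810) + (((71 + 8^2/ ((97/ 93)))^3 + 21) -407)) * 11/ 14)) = -1130801847/ 663143324063891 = -0.00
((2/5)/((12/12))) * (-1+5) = 8/5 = 1.60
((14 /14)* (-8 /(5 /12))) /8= -12 /5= -2.40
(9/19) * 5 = 45/19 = 2.37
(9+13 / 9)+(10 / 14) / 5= 667 / 63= 10.59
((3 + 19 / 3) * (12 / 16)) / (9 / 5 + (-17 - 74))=-35 / 446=-0.08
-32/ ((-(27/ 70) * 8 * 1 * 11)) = 280/ 297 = 0.94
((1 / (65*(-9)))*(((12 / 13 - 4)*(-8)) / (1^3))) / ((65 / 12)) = -256 / 32955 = -0.01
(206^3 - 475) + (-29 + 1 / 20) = 174826241 / 20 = 8741312.05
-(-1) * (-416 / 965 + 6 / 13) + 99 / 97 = 1279009 / 1216865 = 1.05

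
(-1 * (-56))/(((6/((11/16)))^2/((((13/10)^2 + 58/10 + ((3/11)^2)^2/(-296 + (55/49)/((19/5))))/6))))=2348090292107/2558317132800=0.92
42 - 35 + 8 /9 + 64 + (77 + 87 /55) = 150.47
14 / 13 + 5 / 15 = 55 / 39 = 1.41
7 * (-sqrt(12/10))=-7.67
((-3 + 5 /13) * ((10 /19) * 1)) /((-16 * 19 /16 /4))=1360 /4693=0.29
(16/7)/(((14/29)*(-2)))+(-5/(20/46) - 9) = -2241/98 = -22.87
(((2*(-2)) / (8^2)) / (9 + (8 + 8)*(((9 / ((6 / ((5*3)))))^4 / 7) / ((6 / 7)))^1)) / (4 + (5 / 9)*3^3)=-1 / 207767736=-0.00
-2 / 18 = -1 / 9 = -0.11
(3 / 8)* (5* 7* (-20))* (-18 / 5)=945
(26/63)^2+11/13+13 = 723208/51597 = 14.02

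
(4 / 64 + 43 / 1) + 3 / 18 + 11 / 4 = 45.98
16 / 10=8 / 5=1.60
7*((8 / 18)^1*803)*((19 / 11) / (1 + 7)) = 9709 / 18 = 539.39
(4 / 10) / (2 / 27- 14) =-27 / 940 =-0.03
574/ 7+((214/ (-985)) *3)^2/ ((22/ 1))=875349032/ 10672475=82.02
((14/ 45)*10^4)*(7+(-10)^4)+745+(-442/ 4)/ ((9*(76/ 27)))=42590805193/ 1368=31133629.53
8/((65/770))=1232/13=94.77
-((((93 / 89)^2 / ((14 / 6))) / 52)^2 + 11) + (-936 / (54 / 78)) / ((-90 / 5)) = 4796650311738991 / 74817863671824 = 64.11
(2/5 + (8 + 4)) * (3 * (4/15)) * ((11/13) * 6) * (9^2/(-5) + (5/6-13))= -2321528/1625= -1428.63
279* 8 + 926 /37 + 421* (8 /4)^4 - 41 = 331225 /37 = 8952.03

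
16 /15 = 1.07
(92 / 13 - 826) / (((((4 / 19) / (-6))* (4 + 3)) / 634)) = 2113874.44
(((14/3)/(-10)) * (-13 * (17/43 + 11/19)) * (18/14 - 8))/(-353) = 486356/4326015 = 0.11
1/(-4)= -1/4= -0.25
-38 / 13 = -2.92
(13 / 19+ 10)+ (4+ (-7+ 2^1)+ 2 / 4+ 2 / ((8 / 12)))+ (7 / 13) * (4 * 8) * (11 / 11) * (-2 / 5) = 15541 / 2470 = 6.29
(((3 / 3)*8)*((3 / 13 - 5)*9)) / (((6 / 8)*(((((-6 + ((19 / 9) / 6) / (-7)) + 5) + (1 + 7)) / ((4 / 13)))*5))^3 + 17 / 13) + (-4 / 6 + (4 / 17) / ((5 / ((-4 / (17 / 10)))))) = -43655609614501070366 / 56115607992180315069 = -0.78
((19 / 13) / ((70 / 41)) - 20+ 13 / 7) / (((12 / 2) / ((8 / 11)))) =-31462 / 15015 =-2.10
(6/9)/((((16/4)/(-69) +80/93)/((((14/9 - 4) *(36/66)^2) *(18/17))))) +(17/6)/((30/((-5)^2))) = 1656953/962676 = 1.72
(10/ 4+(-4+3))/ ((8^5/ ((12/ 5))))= 0.00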